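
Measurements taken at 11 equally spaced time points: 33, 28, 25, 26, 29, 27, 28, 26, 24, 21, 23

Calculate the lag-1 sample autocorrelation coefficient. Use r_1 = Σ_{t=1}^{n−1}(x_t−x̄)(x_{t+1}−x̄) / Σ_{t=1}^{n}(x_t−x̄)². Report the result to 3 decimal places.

0.400

Mean x̄ = (33 + 28 + 25 + 26 + 29 + 27 + 28 + 26 + 24 + 21 + 23)/11 = 26.3636
Numerator Σ_{t=1}^{10}(x_t−x̄)(x_{t+1}−x̄) = 41.8678
Denominator Σ(x_t−x̄)² = 104.5455
r_1 = 41.8678 / 104.5455 = 0.400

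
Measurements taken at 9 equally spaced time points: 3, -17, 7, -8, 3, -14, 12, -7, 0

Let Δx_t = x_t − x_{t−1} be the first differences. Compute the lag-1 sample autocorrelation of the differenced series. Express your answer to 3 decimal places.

First differences Δx: -20, 24, -15, 11, -17, 26, -19, 7
Mean of differences = -0.3750
Numerator Σ(Δx_t−Δx̄)(Δx_{t+1}−Δx̄) = -2257.3906
Denominator Σ(Δx_t−Δx̄)² = 2695.8750
r_1(Δx) = -2257.3906 / 2695.8750 = -0.837

-0.837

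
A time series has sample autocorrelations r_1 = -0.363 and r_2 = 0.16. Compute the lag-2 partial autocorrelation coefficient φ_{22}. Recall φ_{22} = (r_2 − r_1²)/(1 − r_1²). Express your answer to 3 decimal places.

φ_{22} = (r_2 − r_1²) / (1 − r_1²)
r_1² = (-0.363)² = 0.131769
Numerator = 0.16 − 0.1318 = 0.0282; denominator = 1 − 0.1318 = 0.8682
φ_{22} = 0.0282 / 0.8682 = 0.033

0.033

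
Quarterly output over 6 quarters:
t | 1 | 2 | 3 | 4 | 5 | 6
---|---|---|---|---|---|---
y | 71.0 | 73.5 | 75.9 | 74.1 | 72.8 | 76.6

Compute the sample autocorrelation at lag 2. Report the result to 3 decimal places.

Mean ȳ = (71.0 + 73.5 + 75.9 + 74.1 + 72.8 + 76.6)/6 = 73.9833
Deviations from mean: -2.9833, -0.4833, 1.9167, 0.1167, -1.1833, 2.6167
Σ(y_t−ȳ)(y_{t+2}−ȳ) = (-5.7181) + (-0.0564) + (-2.2681) + (0.3053) = -7.7372
Denominator Σ(y_t−ȳ)² = 21.0683
r_2 = -7.7372 / 21.0683 = -0.367

-0.367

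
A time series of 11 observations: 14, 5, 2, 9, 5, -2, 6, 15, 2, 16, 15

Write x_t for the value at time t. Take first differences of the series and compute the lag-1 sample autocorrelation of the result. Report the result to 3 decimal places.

First differences Δx: -9, -3, 7, -4, -7, 8, 9, -13, 14, -1
Mean of differences = 0.1000
Numerator Σ(Δx_t−Δx̄)(Δx_{t+1}−Δx̄) = -292.1100
Denominator Σ(Δx_t−Δx̄)² = 714.9000
r_1(Δx) = -292.1100 / 714.9000 = -0.409

-0.409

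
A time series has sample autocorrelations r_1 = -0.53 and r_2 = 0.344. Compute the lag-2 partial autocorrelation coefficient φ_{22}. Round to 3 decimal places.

0.088

φ_{22} = (r_2 − r_1²) / (1 − r_1²)
r_1² = (-0.53)² = 0.2809
Numerator = 0.344 − 0.2809 = 0.0631; denominator = 1 − 0.2809 = 0.7191
φ_{22} = 0.0631 / 0.7191 = 0.088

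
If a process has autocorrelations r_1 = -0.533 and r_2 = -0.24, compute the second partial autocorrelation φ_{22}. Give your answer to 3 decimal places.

φ_{22} = (r_2 − r_1²) / (1 − r_1²)
r_1² = (-0.533)² = 0.284089
Numerator = -0.24 − 0.2841 = -0.5241; denominator = 1 − 0.2841 = 0.7159
φ_{22} = -0.5241 / 0.7159 = -0.732

-0.732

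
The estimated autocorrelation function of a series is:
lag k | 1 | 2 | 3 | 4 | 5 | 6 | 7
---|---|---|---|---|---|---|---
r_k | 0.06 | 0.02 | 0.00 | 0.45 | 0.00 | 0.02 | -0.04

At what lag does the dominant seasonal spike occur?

The largest autocorrelation is r_4 = 0.45; the remaining lags stay at or below 0.06.
The dominant spike at lag 4 indicates a seasonal period of 4.

4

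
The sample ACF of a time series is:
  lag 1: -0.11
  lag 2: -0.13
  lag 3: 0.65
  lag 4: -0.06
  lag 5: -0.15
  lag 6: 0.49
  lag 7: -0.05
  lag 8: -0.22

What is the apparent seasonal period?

The largest autocorrelation is r_3 = 0.65, with a weaker echo at lag 6 (0.49); the remaining lags stay at or below -0.05.
The dominant spike at lag 3 indicates a seasonal period of 3.

3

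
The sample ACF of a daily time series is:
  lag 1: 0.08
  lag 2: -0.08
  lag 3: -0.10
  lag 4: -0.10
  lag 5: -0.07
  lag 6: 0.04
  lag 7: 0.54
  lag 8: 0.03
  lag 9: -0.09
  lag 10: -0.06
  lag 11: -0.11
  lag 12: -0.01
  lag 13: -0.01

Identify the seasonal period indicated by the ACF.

The largest autocorrelation is r_7 = 0.54; the remaining lags stay at or below 0.08.
The dominant spike at lag 7 indicates a seasonal period of 7.

7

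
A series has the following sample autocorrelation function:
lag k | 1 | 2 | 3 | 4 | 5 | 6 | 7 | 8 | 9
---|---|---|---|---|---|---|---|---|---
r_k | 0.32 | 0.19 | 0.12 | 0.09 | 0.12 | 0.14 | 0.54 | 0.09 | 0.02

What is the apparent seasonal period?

7

The largest autocorrelation is r_7 = 0.54; the remaining lags stay at or below 0.32. The elevated value at lag 1 (0.32), dropping to 0.19 at lag 2, reflects decaying short-term dependence rather than seasonality.
The dominant spike at lag 7 indicates a seasonal period of 7.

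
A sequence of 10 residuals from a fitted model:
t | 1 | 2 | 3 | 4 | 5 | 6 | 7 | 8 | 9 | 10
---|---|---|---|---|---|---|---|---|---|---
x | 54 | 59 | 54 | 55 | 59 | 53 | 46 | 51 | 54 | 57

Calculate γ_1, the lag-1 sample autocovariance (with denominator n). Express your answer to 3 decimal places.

3.216

Mean x̄ = (54 + 59 + 54 + 55 + 59 + 53 + 46 + 51 + 54 + 57)/10 = 54.2000
Σ_{t=1}^{9}(x_t−x̄)(x_{t+1}−x̄) = 32.1600
γ_1 = 32.1600 / 10 = 3.216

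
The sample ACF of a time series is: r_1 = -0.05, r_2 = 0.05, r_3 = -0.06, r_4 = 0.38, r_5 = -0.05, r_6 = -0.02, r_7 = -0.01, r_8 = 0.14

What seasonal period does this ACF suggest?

4

The largest autocorrelation is r_4 = 0.38; the remaining lags stay at or below 0.14.
The dominant spike at lag 4 indicates a seasonal period of 4.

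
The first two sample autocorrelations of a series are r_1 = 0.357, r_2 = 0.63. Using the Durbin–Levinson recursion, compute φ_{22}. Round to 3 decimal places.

0.576

φ_{22} = (r_2 − r_1²) / (1 − r_1²)
r_1² = (0.357)² = 0.127449
Numerator = 0.63 − 0.1274 = 0.5026; denominator = 1 − 0.1274 = 0.8726
φ_{22} = 0.5026 / 0.8726 = 0.576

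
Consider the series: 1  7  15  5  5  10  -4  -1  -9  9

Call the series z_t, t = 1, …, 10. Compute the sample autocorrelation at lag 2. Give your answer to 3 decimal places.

0.063

Mean z̄ = (1 + 7 + 15 + 5 + 5 + 10 − 4 − 1 − 9 + 9)/10 = 3.8000
Numerator Σ_{t=1}^{8}(z_t−z̄)(z_{t+2}−z̄) = 29.1200
Denominator Σ(z_t−z̄)² = 459.6000
r_2 = 29.1200 / 459.6000 = 0.063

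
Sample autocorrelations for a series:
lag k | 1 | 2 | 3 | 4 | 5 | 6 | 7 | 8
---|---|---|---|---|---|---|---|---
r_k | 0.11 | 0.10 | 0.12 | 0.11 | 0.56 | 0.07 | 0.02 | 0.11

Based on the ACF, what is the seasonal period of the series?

5

The largest autocorrelation is r_5 = 0.56; the remaining lags stay at or below 0.12.
The dominant spike at lag 5 indicates a seasonal period of 5.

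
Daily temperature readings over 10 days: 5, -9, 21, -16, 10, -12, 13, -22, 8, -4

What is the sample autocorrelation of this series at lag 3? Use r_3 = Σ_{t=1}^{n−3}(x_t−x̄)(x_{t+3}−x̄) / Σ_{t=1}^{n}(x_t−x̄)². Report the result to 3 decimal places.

Mean x̄ = (5 − 9 + 21 − 16 + 10 − 12 + 13 − 22 + 8 − 4)/10 = -0.6000
Σ(x_t−x̄)(x_{t+3}−x̄) = (-86.2400) + (-89.0400) + (-246.2400) + (-209.4400) + (-226.8400) + (-98.0400) + (-46.2400) = -1002.0800
Denominator Σ(x_t−x̄)² = 1776.4000
r_3 = -1002.0800 / 1776.4000 = -0.564

-0.564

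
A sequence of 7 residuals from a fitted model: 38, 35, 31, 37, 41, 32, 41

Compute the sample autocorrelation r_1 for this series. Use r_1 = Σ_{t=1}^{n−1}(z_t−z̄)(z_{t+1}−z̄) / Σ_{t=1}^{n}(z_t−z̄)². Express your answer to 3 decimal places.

-0.371

Mean z̄ = (38 + 35 + 31 + 37 + 41 + 32 + 41)/7 = 36.4286
Deviations from mean: 1.5714, -1.4286, -5.4286, 0.5714, 4.5714, -4.4286, 4.5714
Σ(z_t−z̄)(z_{t+1}−z̄) = (-2.2449) + (7.7551) + (-3.1020) + (2.6122) + (-20.2449) + (-20.2449) = -35.4694
Denominator Σ(z_t−z̄)² = 95.7143
r_1 = -35.4694 / 95.7143 = -0.371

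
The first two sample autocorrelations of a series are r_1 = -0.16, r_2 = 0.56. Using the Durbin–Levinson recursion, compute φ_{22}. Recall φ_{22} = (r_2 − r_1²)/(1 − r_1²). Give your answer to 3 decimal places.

0.548

φ_{22} = (r_2 − r_1²) / (1 − r_1²)
r_1² = (-0.16)² = 0.0256
Numerator = 0.56 − 0.0256 = 0.5344; denominator = 1 − 0.0256 = 0.9744
φ_{22} = 0.5344 / 0.9744 = 0.548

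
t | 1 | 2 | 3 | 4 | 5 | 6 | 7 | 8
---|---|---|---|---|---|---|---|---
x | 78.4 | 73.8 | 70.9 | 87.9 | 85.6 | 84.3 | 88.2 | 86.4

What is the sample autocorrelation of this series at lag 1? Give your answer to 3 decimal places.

0.401

Mean x̄ = (78.4 + 73.8 + 70.9 + 87.9 + 85.6 + 84.3 + 88.2 + 86.4)/8 = 81.9375
Deviations from mean: -3.5375, -8.1375, -11.0375, 5.9625, 3.6625, 2.3625, 6.2625, 4.4625
Σ(x_t−x̄)(x_{t+1}−x̄) = (28.7864) + (89.8177) + (-65.8111) + (21.8377) + (8.6527) + (14.7952) + (27.9464) = 126.0248
Denominator Σ(x_t−x̄)² = 314.2388
r_1 = 126.0248 / 314.2388 = 0.401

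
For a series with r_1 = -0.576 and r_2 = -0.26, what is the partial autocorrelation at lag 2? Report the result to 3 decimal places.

φ_{22} = (r_2 − r_1²) / (1 − r_1²)
r_1² = (-0.576)² = 0.331776
Numerator = -0.26 − 0.3318 = -0.5918; denominator = 1 − 0.3318 = 0.6682
φ_{22} = -0.5918 / 0.6682 = -0.886

-0.886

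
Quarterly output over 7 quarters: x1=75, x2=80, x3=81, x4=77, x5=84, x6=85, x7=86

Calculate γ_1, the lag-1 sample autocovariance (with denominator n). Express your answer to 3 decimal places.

Mean x̄ = (75 + 80 + 81 + 77 + 84 + 85 + 86)/7 = 81.1429
Σ_{t=1}^{6}(x_t−x̄)(x_{t+1}−x̄) = 25.6939
γ_1 = 25.6939 / 7 = 3.671

3.671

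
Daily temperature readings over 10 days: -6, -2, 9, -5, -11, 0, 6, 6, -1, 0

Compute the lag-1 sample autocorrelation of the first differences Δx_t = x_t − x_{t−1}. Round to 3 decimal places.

-0.060

First differences Δx: 4, 11, -14, -6, 11, 6, 0, -7, 1
Mean of differences = 0.6667
Numerator Σ(Δx_t−Δx̄)(Δx_{t+1}−Δx̄) = -34.1111
Denominator Σ(Δx_t−Δx̄)² = 572.0000
r_1(Δx) = -34.1111 / 572.0000 = -0.060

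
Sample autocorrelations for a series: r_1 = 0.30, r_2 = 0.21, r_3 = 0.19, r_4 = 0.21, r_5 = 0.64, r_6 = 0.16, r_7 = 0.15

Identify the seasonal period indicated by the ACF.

5

The largest autocorrelation is r_5 = 0.64; the remaining lags stay at or below 0.30. The elevated value at lag 1 (0.30), dropping to 0.21 at lag 2, reflects decaying short-term dependence rather than seasonality.
The dominant spike at lag 5 indicates a seasonal period of 5.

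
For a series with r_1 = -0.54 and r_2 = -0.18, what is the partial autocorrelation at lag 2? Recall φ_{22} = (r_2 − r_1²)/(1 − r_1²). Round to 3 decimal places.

-0.666

φ_{22} = (r_2 − r_1²) / (1 − r_1²)
r_1² = (-0.54)² = 0.2916
Numerator = -0.18 − 0.2916 = -0.4716; denominator = 1 − 0.2916 = 0.7084
φ_{22} = -0.4716 / 0.7084 = -0.666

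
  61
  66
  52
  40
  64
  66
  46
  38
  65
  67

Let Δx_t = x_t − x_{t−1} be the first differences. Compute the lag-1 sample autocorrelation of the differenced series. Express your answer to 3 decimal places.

-0.086

First differences Δx: 5, -14, -12, 24, 2, -20, -8, 27, 2
Mean of differences = 0.6667
Numerator Σ(Δx_t−Δx̄)(Δx_{t+1}−Δx̄) = -183.7778
Denominator Σ(Δx_t−Δx̄)² = 2138.0000
r_1(Δx) = -183.7778 / 2138.0000 = -0.086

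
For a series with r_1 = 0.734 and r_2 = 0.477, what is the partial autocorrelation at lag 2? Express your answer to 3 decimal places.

-0.134

φ_{22} = (r_2 − r_1²) / (1 − r_1²)
r_1² = (0.734)² = 0.538756
Numerator = 0.477 − 0.5388 = -0.0618; denominator = 1 − 0.5388 = 0.4612
φ_{22} = -0.0618 / 0.4612 = -0.134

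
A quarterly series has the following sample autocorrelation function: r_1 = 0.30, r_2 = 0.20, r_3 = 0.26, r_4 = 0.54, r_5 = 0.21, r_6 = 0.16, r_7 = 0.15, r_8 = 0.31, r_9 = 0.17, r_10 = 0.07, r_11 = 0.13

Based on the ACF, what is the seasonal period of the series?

The largest autocorrelation is r_4 = 0.54, with a weaker echo at lag 8 (0.31); the remaining lags stay at or below 0.30. The elevated value at lag 1 (0.30), dropping to 0.20 at lag 2, reflects decaying short-term dependence rather than seasonality.
The dominant spike at lag 4 indicates a seasonal period of 4.

4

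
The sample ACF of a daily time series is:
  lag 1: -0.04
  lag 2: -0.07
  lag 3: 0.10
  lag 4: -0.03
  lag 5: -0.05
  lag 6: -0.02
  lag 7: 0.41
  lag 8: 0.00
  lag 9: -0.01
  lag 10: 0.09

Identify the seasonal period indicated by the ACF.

The largest autocorrelation is r_7 = 0.41; the remaining lags stay at or below 0.10.
The dominant spike at lag 7 indicates a seasonal period of 7.

7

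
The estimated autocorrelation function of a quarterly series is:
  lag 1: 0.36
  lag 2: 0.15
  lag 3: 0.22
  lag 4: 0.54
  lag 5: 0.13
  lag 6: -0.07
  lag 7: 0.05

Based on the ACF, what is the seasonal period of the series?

4

The largest autocorrelation is r_4 = 0.54; the remaining lags stay at or below 0.36. The elevated value at lag 1 (0.36), dropping to 0.15 at lag 2, reflects decaying short-term dependence rather than seasonality.
The dominant spike at lag 4 indicates a seasonal period of 4.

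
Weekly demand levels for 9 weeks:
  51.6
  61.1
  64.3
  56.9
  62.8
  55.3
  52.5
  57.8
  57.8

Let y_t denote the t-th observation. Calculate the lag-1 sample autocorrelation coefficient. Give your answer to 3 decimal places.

-0.056

Mean ȳ = (51.6 + 61.1 + 64.3 + 56.9 + 62.8 + 55.3 + 52.5 + 57.8 + 57.8)/9 = 57.7889
Numerator Σ_{t=1}^{8}(y_t−ȳ)(y_{t+1}−ȳ) = -8.5423
Denominator Σ(y_t−ȳ)² = 151.7289
r_1 = -8.5423 / 151.7289 = -0.056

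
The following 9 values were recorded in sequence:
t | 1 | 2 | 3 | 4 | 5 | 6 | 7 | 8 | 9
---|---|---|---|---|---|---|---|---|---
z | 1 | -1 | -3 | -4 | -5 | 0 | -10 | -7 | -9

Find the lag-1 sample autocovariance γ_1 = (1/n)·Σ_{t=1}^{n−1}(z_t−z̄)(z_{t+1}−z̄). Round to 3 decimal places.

Mean z̄ = (1 − 1 − 3 − 4 − 5 + 0 − 10 − 7 − 9)/9 = -4.2222
Σ_{t=1}^{8}(z_t−z̄)(z_{t+1}−z̄) = 22.5062
γ_1 = 22.5062 / 9 = 2.501

2.501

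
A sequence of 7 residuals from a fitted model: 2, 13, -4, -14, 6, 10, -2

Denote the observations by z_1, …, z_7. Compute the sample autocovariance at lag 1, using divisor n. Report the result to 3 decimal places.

Mean z̄ = (2 + 13 − 4 − 14 + 6 + 10 − 2)/7 = 1.5714
Σ_{t=1}^{6}(z_t−z̄)(z_{t+1}−z̄) = -33.7551
γ_1 = -33.7551 / 7 = -4.822

-4.822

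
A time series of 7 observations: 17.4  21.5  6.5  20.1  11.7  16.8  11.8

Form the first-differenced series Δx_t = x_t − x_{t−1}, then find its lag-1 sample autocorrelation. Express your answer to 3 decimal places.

First differences Δx: 4.1, -15.0, 13.6, -8.4, 5.1, -5.0
Mean of differences = -0.9333
Numerator Σ(Δx_t−Δx̄)(Δx_{t+1}−Δx̄) = -453.3378
Denominator Σ(Δx_t−Δx̄)² = 543.1133
r_1(Δx) = -453.3378 / 543.1133 = -0.835

-0.835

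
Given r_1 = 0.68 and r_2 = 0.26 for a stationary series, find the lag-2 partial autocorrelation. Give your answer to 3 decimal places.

-0.376

φ_{22} = (r_2 − r_1²) / (1 − r_1²)
r_1² = (0.68)² = 0.4624
Numerator = 0.26 − 0.4624 = -0.2024; denominator = 1 − 0.4624 = 0.5376
φ_{22} = -0.2024 / 0.5376 = -0.376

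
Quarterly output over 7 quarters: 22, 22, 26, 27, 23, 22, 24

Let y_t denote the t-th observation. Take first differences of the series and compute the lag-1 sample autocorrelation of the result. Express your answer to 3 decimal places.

First differences Δy: 0, 4, 1, -4, -1, 2
Mean of differences = 0.3333
Numerator Σ(Δy_t−Δȳ)(Δy_{t+1}−Δȳ) = 1.8889
Denominator Σ(Δy_t−Δȳ)² = 37.3333
r_1(Δy) = 1.8889 / 37.3333 = 0.051

0.051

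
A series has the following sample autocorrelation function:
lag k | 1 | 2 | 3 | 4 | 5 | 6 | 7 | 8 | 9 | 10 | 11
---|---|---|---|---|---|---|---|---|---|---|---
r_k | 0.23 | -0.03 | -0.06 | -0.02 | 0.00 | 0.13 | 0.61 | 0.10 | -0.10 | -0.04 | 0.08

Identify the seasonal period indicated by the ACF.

7

The largest autocorrelation is r_7 = 0.61; the remaining lags stay at or below 0.23.
The dominant spike at lag 7 indicates a seasonal period of 7.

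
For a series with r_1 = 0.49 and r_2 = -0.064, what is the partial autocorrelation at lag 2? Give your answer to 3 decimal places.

φ_{22} = (r_2 − r_1²) / (1 − r_1²)
r_1² = (0.49)² = 0.2401
Numerator = -0.064 − 0.2401 = -0.3041; denominator = 1 − 0.2401 = 0.7599
φ_{22} = -0.3041 / 0.7599 = -0.400

-0.400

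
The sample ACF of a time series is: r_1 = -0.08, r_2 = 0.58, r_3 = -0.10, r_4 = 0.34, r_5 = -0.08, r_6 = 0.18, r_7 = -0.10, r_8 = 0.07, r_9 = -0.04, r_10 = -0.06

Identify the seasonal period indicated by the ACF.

The largest autocorrelation is r_2 = 0.58, with weaker echoes at lags 4 (0.34) and 6 (0.18); the remaining lags stay at or below 0.07.
The dominant spike at lag 2 indicates a seasonal period of 2.

2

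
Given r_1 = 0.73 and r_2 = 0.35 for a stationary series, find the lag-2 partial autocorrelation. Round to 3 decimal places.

φ_{22} = (r_2 − r_1²) / (1 − r_1²)
r_1² = (0.73)² = 0.5329
Numerator = 0.35 − 0.5329 = -0.1829; denominator = 1 − 0.5329 = 0.4671
φ_{22} = -0.1829 / 0.4671 = -0.392

-0.392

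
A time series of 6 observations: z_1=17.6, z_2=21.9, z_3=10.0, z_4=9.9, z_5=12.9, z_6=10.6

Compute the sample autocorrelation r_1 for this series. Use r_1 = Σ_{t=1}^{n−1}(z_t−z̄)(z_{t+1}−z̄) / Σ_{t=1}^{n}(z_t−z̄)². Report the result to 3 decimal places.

Mean z̄ = (17.6 + 21.9 + 10.0 + 9.9 + 12.9 + 10.6)/6 = 13.8167
Numerator Σ_{t=1}^{5}(z_t−z̄)(z_{t+1}−z̄) = 21.2181
Denominator Σ(z_t−z̄)² = 120.7483
r_1 = 21.2181 / 120.7483 = 0.176

0.176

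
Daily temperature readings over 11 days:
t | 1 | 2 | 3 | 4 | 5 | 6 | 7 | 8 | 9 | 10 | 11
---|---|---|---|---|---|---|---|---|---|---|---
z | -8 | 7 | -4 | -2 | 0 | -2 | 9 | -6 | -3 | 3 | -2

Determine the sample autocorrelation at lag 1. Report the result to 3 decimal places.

-0.533

Mean z̄ = (-8 + 7 − 4 − 2 + 0 − 2 + 9 − 6 − 3 + 3 − 2)/11 = -0.7273
Numerator Σ_{t=1}^{10}(z_t−z̄)(z_{t+1}−z̄) = -144.0744
Denominator Σ(z_t−z̄)² = 270.1818
r_1 = -144.0744 / 270.1818 = -0.533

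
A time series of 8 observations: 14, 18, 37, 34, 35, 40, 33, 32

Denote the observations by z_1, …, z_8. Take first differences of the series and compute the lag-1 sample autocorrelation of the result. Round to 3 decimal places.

-0.126

First differences Δz: 4, 19, -3, 1, 5, -7, -1
Mean of differences = 2.5714
Numerator Σ(Δz_t−Δz̄)(Δz_{t+1}−Δz̄) = -52.1837
Denominator Σ(Δz_t−Δz̄)² = 415.7143
r_1(Δz) = -52.1837 / 415.7143 = -0.126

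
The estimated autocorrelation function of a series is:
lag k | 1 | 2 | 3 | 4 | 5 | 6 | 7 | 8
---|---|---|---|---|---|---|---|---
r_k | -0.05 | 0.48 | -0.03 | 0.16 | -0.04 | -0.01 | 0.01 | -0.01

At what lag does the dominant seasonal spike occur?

The largest autocorrelation is r_2 = 0.48, with a weaker echo at lag 4 (0.16); the remaining lags stay at or below 0.01.
The dominant spike at lag 2 indicates a seasonal period of 2.

2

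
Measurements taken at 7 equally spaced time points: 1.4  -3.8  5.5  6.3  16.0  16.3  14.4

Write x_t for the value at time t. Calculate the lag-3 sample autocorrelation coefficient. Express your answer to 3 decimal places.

-0.314

Mean x̄ = (1.4 − 3.8 + 5.5 + 6.3 + 16.0 + 16.3 + 14.4)/7 = 8.0143
Deviations from mean: -6.6143, -11.8143, -2.5143, -1.7143, 7.9857, 8.2857, 6.3857
Numerator Σ_{t=1}^{4}(x_t−x̄)(x_{t+3}−x̄) = -114.7863
Denominator Σ(x_t−x̄)² = 365.7886
r_3 = -114.7863 / 365.7886 = -0.314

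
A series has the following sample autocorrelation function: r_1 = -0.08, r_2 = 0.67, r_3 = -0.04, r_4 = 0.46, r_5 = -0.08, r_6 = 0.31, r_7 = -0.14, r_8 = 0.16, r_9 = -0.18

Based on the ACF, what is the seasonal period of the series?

2

The largest autocorrelation is r_2 = 0.67, with weaker echoes at lags 4 (0.46), 6 (0.31) and 8 (0.16); the remaining lags stay at or below -0.04.
The dominant spike at lag 2 indicates a seasonal period of 2.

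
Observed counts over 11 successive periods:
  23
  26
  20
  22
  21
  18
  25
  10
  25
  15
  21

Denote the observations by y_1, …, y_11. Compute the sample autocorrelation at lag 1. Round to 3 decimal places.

Mean ȳ = (23 + 26 + 20 + 22 + 21 + 18 + 25 + 10 + 25 + 15 + 21)/11 = 20.5455
Numerator Σ_{t=1}^{10}(y_t−ȳ)(y_{t+1}−ȳ) = -123.3884
Denominator Σ(y_t−ȳ)² = 226.7273
r_1 = -123.3884 / 226.7273 = -0.544

-0.544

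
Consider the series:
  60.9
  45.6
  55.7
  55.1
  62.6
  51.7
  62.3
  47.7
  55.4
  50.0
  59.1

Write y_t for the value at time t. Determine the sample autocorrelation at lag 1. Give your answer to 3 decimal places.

-0.552

Mean ȳ = (60.9 + 45.6 + 55.7 + 55.1 + 62.6 + 51.7 + 62.3 + 47.7 + 55.4 + 50.0 + 59.1)/11 = 55.1000
Numerator Σ_{t=1}^{10}(y_t−ȳ)(y_{t+1}−ȳ) = -188.2100
Denominator Σ(y_t−ȳ)² = 340.7600
r_1 = -188.2100 / 340.7600 = -0.552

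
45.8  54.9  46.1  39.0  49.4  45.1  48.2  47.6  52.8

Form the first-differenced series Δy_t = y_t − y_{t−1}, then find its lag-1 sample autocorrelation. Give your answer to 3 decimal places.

First differences Δy: 9.1, -8.8, -7.1, 10.4, -4.3, 3.1, -0.6, 5.2
Mean of differences = 0.8750
Numerator Σ(Δy_t−Δȳ)(Δy_{t+1}−Δȳ) = -148.8481
Denominator Σ(Δy_t−Δȳ)² = 368.1950
r_1(Δy) = -148.8481 / 368.1950 = -0.404

-0.404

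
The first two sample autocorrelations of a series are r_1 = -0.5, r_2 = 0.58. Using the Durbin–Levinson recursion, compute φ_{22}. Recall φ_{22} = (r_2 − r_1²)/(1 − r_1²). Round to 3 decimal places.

φ_{22} = (r_2 − r_1²) / (1 − r_1²)
r_1² = (-0.5)² = 0.25
Numerator = 0.58 − 0.2500 = 0.3300; denominator = 1 − 0.2500 = 0.7500
φ_{22} = 0.3300 / 0.7500 = 0.440

0.440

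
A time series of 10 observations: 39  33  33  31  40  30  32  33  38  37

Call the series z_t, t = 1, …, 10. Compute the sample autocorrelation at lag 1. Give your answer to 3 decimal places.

Mean z̄ = (39 + 33 + 33 + 31 + 40 + 30 + 32 + 33 + 38 + 37)/10 = 34.6000
Numerator Σ_{t=1}^{9}(z_t−z̄)(z_{t+1}−z̄) = -24.1600
Denominator Σ(z_t−z̄)² = 114.4000
r_1 = -24.1600 / 114.4000 = -0.211

-0.211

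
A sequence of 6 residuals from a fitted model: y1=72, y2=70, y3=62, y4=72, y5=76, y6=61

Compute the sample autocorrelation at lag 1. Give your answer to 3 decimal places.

Mean ȳ = (72 + 70 + 62 + 72 + 76 + 61)/6 = 68.8333
Σ(y_t−ȳ)(y_{t+1}−ȳ) = (3.6944) + (-7.9722) + (-21.6389) + (22.6944) + (-56.1389) = -59.3611
Denominator Σ(y_t−ȳ)² = 180.8333
r_1 = -59.3611 / 180.8333 = -0.328

-0.328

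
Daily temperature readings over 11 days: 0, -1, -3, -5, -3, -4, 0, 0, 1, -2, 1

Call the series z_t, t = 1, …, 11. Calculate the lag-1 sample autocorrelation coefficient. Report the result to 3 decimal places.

Mean z̄ = (0 − 1 − 3 − 5 − 3 − 4 + 0 + 0 + 1 − 2 + 1)/11 = -1.4545
Numerator Σ_{t=1}^{10}(z_t−z̄)(z_{t+1}−z̄) = 14.1570
Denominator Σ(z_t−z̄)² = 42.7273
r_1 = 14.1570 / 42.7273 = 0.331

0.331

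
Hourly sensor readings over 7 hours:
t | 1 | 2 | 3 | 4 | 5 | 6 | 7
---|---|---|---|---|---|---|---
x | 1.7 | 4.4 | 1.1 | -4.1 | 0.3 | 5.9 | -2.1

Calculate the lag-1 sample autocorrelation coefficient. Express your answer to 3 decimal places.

-0.179

Mean x̄ = (1.7 + 4.4 + 1.1 − 4.1 + 0.3 + 5.9 − 2.1)/7 = 1.0286
Σ(x_t−x̄)(x_{t+1}−x̄) = (2.2637) + (0.2408) + (-0.3663) + (3.7365) + (-3.5492) + (-15.2406) = -12.9151
Denominator Σ(x_t−x̄)² = 72.1743
r_1 = -12.9151 / 72.1743 = -0.179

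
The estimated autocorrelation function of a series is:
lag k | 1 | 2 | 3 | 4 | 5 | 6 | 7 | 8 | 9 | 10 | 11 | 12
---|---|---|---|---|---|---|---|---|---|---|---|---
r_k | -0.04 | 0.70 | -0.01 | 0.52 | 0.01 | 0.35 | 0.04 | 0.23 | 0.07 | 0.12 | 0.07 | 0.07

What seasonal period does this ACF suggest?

2

The largest autocorrelation is r_2 = 0.70, with weaker echoes at lags 4 (0.52), 6 (0.35) and 8 (0.23); the remaining lags stay at or below 0.12.
The dominant spike at lag 2 indicates a seasonal period of 2.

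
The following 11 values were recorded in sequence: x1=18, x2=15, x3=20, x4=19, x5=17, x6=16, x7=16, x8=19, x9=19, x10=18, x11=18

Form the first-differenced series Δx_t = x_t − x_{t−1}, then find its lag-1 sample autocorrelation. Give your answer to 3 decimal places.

-0.320

First differences Δx: -3, 5, -1, -2, -1, 0, 3, 0, -1, 0
Mean of differences = 0.0000
Numerator Σ(Δx_t−Δx̄)(Δx_{t+1}−Δx̄) = -16.0000
Denominator Σ(Δx_t−Δx̄)² = 50.0000
r_1(Δx) = -16.0000 / 50.0000 = -0.320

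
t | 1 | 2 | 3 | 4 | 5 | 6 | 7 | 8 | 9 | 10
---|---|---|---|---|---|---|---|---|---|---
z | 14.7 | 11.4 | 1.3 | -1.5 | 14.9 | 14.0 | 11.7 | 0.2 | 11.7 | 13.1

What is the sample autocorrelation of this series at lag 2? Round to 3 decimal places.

Mean z̄ = (14.7 + 11.4 + 1.3 − 1.5 + 14.9 + 14.0 + 11.7 + 0.2 + 11.7 + 13.1)/10 = 9.1500
Numerator Σ_{t=1}^{8}(z_t−z̄)(z_{t+2}−z̄) = -221.9150
Denominator Σ(z_t−z̄)² = 376.2050
r_2 = -221.9150 / 376.2050 = -0.590

-0.590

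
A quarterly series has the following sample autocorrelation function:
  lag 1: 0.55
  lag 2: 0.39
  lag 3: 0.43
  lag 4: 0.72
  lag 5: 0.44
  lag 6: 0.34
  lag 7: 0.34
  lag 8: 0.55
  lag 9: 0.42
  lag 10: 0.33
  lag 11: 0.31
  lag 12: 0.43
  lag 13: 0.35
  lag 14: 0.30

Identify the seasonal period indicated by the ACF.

4

The largest autocorrelation is r_4 = 0.72; the remaining lags stay at or below 0.55. The elevated value at lag 1 (0.55), dropping to 0.39 at lag 2, reflects decaying short-term dependence rather than seasonality.
The dominant spike at lag 4 indicates a seasonal period of 4.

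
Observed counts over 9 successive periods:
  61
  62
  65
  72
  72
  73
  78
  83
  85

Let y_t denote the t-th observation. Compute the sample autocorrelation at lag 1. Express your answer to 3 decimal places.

Mean ȳ = (61 + 62 + 65 + 72 + 72 + 73 + 78 + 83 + 85)/9 = 72.3333
Numerator Σ_{t=1}^{8}(y_t−ȳ)(y_{t+1}−ȳ) = 394.5556
Denominator Σ(y_t−ȳ)² = 596.0000
r_1 = 394.5556 / 596.0000 = 0.662

0.662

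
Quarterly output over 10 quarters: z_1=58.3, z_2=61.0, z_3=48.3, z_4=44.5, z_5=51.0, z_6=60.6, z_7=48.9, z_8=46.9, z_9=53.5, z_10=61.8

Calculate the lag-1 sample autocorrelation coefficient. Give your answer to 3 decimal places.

0.122

Mean z̄ = (58.3 + 61.0 + 48.3 + 44.5 + 51.0 + 60.6 + 48.9 + 46.9 + 53.5 + 61.8)/10 = 53.4800
Numerator Σ_{t=1}^{9}(z_t−z̄)(z_{t+1}−z̄) = 45.9836
Denominator Σ(z_t−z̄)² = 377.5960
r_1 = 45.9836 / 377.5960 = 0.122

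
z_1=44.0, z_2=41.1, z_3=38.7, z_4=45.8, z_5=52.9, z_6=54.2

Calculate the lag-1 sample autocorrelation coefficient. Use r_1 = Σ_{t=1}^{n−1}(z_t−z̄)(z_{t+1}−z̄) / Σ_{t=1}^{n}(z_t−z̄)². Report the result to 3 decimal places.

0.524

Mean z̄ = (44.0 + 41.1 + 38.7 + 45.8 + 52.9 + 54.2)/6 = 46.1167
Deviations from mean: -2.1167, -5.0167, -7.4167, -0.3167, 6.7833, 8.0833
Σ(z_t−z̄)(z_{t+1}−z̄) = (10.6186) + (37.2069) + (2.3486) + (-2.1481) + (54.8319) = 102.8581
Denominator Σ(z_t−z̄)² = 196.1083
r_1 = 102.8581 / 196.1083 = 0.524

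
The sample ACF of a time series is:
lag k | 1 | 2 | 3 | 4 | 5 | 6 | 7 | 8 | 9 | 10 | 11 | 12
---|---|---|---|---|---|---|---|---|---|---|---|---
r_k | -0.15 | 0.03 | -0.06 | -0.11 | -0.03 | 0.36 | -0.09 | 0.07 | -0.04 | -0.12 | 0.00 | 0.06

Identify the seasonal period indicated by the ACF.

The largest autocorrelation is r_6 = 0.36; the remaining lags stay at or below 0.07.
The dominant spike at lag 6 indicates a seasonal period of 6.

6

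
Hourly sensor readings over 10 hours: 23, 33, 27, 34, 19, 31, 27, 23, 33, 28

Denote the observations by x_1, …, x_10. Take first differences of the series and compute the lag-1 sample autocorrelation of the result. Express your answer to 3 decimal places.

First differences Δx: 10, -6, 7, -15, 12, -4, -4, 10, -5
Mean of differences = 0.5556
Numerator Σ(Δx_t−Δx̄)(Δx_{t+1}−Δx̄) = -509.3086
Denominator Σ(Δx_t−Δx̄)² = 708.2222
r_1(Δx) = -509.3086 / 708.2222 = -0.719

-0.719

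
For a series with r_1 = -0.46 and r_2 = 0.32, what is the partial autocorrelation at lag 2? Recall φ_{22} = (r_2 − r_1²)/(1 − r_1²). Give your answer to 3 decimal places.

φ_{22} = (r_2 − r_1²) / (1 − r_1²)
r_1² = (-0.46)² = 0.2116
Numerator = 0.32 − 0.2116 = 0.1084; denominator = 1 − 0.2116 = 0.7884
φ_{22} = 0.1084 / 0.7884 = 0.137

0.137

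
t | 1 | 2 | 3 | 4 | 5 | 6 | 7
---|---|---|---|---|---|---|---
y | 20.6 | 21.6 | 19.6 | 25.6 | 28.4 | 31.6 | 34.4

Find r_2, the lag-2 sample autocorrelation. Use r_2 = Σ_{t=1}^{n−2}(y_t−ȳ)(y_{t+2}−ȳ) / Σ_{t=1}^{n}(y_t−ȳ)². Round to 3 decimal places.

Mean ȳ = (20.6 + 21.6 + 19.6 + 25.6 + 28.4 + 31.6 + 34.4)/7 = 25.9714
Deviations from mean: -5.3714, -4.3714, -6.3714, -0.3714, 2.4286, 5.6286, 8.4286
Numerator Σ_{t=1}^{5}(y_t−ȳ)(y_{t+2}−ȳ) = 38.7527
Denominator Σ(y_t−ȳ)² = 197.3143
r_2 = 38.7527 / 197.3143 = 0.196

0.196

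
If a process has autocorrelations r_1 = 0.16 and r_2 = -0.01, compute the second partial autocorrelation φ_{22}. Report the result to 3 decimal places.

-0.037

φ_{22} = (r_2 − r_1²) / (1 − r_1²)
r_1² = (0.16)² = 0.0256
Numerator = -0.01 − 0.0256 = -0.0356; denominator = 1 − 0.0256 = 0.9744
φ_{22} = -0.0356 / 0.9744 = -0.037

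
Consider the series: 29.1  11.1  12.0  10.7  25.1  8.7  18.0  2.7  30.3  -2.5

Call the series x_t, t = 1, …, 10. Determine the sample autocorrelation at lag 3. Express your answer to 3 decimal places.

-0.339

Mean x̄ = (29.1 + 11.1 + 12.0 + 10.7 + 25.1 + 8.7 + 18.0 + 2.7 + 30.3 − 2.5)/10 = 14.5200
Numerator Σ_{t=1}^{7}(x_t−x̄)(x_{t+3}−x̄) = -366.6312
Denominator Σ(x_t−x̄)² = 1081.5360
r_3 = -366.6312 / 1081.5360 = -0.339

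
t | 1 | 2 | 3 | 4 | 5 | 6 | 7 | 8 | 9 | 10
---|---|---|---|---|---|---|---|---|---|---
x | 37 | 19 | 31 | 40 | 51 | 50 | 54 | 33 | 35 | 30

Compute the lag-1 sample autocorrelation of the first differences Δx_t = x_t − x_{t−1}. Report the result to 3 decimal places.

First differences Δx: -18, 12, 9, 11, -1, 4, -21, 2, -5
Mean of differences = -0.7778
Numerator Σ(Δx_t−Δx̄)(Δx_{t+1}−Δx̄) = -148.1605
Denominator Σ(Δx_t−Δx̄)² = 1151.5556
r_1(Δx) = -148.1605 / 1151.5556 = -0.129

-0.129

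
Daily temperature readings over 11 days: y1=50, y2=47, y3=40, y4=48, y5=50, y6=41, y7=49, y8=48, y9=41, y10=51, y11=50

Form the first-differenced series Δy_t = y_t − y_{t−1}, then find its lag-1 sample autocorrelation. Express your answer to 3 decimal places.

First differences Δy: -3, -7, 8, 2, -9, 8, -1, -7, 10, -1
Mean of differences = 0.0000
Numerator Σ(Δy_t−Δȳ)(Δy_{t+1}−Δȳ) = -190.0000
Denominator Σ(Δy_t−Δȳ)² = 422.0000
r_1(Δy) = -190.0000 / 422.0000 = -0.450

-0.450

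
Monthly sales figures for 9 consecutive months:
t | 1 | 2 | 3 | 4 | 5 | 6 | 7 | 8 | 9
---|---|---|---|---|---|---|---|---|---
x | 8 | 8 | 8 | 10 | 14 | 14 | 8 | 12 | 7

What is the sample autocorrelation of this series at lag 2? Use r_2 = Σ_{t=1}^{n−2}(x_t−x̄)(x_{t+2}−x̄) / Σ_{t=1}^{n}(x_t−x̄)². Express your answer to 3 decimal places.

0.040

Mean x̄ = (8 + 8 + 8 + 10 + 14 + 14 + 8 + 12 + 7)/9 = 9.8889
Numerator Σ_{t=1}^{7}(x_t−x̄)(x_{t+2}−x̄) = 2.4198
Denominator Σ(x_t−x̄)² = 60.8889
r_2 = 2.4198 / 60.8889 = 0.040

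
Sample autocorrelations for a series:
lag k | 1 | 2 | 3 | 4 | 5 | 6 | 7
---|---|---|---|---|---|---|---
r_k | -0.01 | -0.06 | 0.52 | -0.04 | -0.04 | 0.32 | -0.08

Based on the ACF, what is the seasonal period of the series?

The largest autocorrelation is r_3 = 0.52, with a weaker echo at lag 6 (0.32); the remaining lags stay at or below -0.01.
The dominant spike at lag 3 indicates a seasonal period of 3.

3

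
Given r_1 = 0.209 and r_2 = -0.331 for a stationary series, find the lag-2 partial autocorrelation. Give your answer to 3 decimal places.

φ_{22} = (r_2 − r_1²) / (1 − r_1²)
r_1² = (0.209)² = 0.043681
Numerator = -0.331 − 0.0437 = -0.3747; denominator = 1 − 0.0437 = 0.9563
φ_{22} = -0.3747 / 0.9563 = -0.392

-0.392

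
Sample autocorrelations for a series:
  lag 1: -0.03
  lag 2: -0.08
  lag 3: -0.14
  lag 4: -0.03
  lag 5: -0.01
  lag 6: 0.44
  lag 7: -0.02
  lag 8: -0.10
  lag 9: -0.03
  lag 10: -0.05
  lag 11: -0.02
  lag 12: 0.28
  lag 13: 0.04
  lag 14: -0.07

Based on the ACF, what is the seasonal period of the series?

6

The largest autocorrelation is r_6 = 0.44, with a weaker echo at lag 12 (0.28); the remaining lags stay at or below 0.04.
The dominant spike at lag 6 indicates a seasonal period of 6.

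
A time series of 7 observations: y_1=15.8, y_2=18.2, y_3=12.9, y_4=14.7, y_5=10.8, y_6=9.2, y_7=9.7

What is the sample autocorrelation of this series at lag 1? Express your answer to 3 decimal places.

0.456

Mean ȳ = (15.8 + 18.2 + 12.9 + 14.7 + 10.8 + 9.2 + 9.7)/7 = 13.0429
Numerator Σ_{t=1}^{6}(y_t−ȳ)(y_{t+1}−ȳ) = 30.9939
Denominator Σ(y_t−ȳ)² = 67.9371
r_1 = 30.9939 / 67.9371 = 0.456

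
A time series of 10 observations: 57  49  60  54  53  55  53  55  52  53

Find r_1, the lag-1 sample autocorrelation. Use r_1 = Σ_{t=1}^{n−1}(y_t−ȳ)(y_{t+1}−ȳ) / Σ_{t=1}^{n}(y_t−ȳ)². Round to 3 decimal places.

Mean ȳ = (57 + 49 + 60 + 54 + 53 + 55 + 53 + 55 + 52 + 53)/10 = 54.1000
Numerator Σ_{t=1}^{9}(y_t−ȳ)(y_{t+1}−ȳ) = -47.9100
Denominator Σ(y_t−ȳ)² = 78.9000
r_1 = -47.9100 / 78.9000 = -0.607

-0.607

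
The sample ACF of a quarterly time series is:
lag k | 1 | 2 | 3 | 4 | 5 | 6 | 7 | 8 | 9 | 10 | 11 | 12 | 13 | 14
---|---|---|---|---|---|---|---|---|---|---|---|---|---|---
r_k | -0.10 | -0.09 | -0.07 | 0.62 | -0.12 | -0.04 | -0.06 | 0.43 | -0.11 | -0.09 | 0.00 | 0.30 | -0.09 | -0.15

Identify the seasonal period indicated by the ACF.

The largest autocorrelation is r_4 = 0.62, with weaker echoes at lags 8 (0.43) and 12 (0.30); the remaining lags stay at or below 0.00.
The dominant spike at lag 4 indicates a seasonal period of 4.

4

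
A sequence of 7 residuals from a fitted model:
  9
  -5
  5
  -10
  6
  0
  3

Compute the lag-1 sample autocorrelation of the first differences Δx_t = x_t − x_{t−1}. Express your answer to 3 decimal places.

-0.784

First differences Δx: -14, 10, -15, 16, -6, 3
Mean of differences = -1.0000
Numerator Σ(Δx_t−Δx̄)(Δx_{t+1}−Δx̄) = -640.0000
Denominator Σ(Δx_t−Δx̄)² = 816.0000
r_1(Δx) = -640.0000 / 816.0000 = -0.784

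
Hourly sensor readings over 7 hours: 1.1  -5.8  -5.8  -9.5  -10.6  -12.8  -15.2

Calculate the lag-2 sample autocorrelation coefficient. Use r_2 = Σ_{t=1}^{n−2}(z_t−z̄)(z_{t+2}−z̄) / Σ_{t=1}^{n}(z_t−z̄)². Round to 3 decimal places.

Mean z̄ = (1.1 − 5.8 − 5.8 − 9.5 − 10.6 − 12.8 − 15.2)/7 = -8.3714
Σ(z_t−z̄)(z_{t+2}−z̄) = (24.3551) + (-2.9020) + (-5.7306) + (4.9980) + (15.2180) = 35.9384
Denominator Σ(z_t−z̄)² = 175.4143
r_2 = 35.9384 / 175.4143 = 0.205

0.205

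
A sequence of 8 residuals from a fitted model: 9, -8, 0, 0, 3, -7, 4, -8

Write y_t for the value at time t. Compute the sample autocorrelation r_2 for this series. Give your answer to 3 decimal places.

Mean ȳ = (9 − 8 + 0 + 0 + 3 − 7 + 4 − 8)/8 = -0.8750
Numerator Σ_{t=1}^{6}(y_t−ȳ)(y_{t+2}−ȳ) = 62.9688
Denominator Σ(y_t−ȳ)² = 276.8750
r_2 = 62.9688 / 276.8750 = 0.227

0.227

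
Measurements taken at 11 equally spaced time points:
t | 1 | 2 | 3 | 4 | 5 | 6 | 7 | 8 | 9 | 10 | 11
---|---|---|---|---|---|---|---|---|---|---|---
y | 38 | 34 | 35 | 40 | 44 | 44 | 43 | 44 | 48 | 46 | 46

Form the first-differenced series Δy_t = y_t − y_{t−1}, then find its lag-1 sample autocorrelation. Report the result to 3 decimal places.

First differences Δy: -4, 1, 5, 4, 0, -1, 1, 4, -2, 0
Mean of differences = 0.8000
Numerator Σ(Δy_t−Δȳ)(Δy_{t+1}−Δȳ) = 5.7600
Denominator Σ(Δy_t−Δȳ)² = 73.6000
r_1(Δy) = 5.7600 / 73.6000 = 0.078

0.078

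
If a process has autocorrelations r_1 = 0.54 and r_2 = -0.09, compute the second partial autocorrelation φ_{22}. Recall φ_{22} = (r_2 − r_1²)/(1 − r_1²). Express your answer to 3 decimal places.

-0.539

φ_{22} = (r_2 − r_1²) / (1 − r_1²)
r_1² = (0.54)² = 0.2916
Numerator = -0.09 − 0.2916 = -0.3816; denominator = 1 − 0.2916 = 0.7084
φ_{22} = -0.3816 / 0.7084 = -0.539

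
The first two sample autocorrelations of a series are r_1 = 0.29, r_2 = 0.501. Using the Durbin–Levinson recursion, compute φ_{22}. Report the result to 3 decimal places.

0.455

φ_{22} = (r_2 − r_1²) / (1 − r_1²)
r_1² = (0.29)² = 0.0841
Numerator = 0.501 − 0.0841 = 0.4169; denominator = 1 − 0.0841 = 0.9159
φ_{22} = 0.4169 / 0.9159 = 0.455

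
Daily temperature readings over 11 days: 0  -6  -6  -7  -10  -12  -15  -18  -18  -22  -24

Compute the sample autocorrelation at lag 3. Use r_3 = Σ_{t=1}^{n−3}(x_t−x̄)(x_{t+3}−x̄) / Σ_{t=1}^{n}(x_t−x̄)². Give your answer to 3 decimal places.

Mean x̄ = (0 − 6 − 6 − 7 − 10 − 12 − 15 − 18 − 18 − 22 − 24)/11 = -12.5455
Numerator Σ_{t=1}^{8}(x_t−x̄)(x_{t+3}−x̄) = 145.0165
Denominator Σ(x_t−x̄)² = 566.7273
r_3 = 145.0165 / 566.7273 = 0.256

0.256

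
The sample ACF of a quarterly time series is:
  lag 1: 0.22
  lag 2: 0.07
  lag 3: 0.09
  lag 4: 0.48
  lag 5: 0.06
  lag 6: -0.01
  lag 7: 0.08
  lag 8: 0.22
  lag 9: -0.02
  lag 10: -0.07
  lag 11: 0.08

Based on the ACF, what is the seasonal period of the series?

The largest autocorrelation is r_4 = 0.48; the remaining lags stay at or below 0.22. The elevated value at lag 1 (0.22), dropping to 0.07 at lag 2, reflects decaying short-term dependence rather than seasonality.
The dominant spike at lag 4 indicates a seasonal period of 4.

4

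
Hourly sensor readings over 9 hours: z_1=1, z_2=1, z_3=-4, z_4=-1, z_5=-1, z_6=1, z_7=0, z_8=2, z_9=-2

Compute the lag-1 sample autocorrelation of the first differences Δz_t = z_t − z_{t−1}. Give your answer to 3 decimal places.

-0.462

First differences Δz: 0, -5, 3, 0, 2, -1, 2, -4
Mean of differences = -0.3750
Numerator Σ(Δz_t−Δz̄)(Δz_{t+1}−Δz̄) = -26.7656
Denominator Σ(Δz_t−Δz̄)² = 57.8750
r_1(Δz) = -26.7656 / 57.8750 = -0.462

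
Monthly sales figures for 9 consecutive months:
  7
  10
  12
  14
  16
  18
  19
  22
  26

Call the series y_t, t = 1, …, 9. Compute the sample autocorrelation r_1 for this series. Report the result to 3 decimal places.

Mean ȳ = (7 + 10 + 12 + 14 + 16 + 18 + 19 + 22 + 26)/9 = 16.0000
Numerator Σ_{t=1}^{8}(y_t−ȳ)(y_{t+1}−ȳ) = 170.0000
Denominator Σ(y_t−ȳ)² = 286.0000
r_1 = 170.0000 / 286.0000 = 0.594

0.594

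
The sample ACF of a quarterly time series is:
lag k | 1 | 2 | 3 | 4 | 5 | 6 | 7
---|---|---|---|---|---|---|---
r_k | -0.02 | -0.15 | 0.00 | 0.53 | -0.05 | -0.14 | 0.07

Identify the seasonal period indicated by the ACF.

4

The largest autocorrelation is r_4 = 0.53; the remaining lags stay at or below 0.07.
The dominant spike at lag 4 indicates a seasonal period of 4.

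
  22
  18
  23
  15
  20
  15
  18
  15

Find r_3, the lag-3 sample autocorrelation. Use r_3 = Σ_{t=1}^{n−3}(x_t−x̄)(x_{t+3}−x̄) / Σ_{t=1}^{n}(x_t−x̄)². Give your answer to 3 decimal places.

Mean x̄ = (22 + 18 + 23 + 15 + 20 + 15 + 18 + 15)/8 = 18.2500
Numerator Σ_{t=1}^{5}(x_t−x̄)(x_{t+3}−x̄) = -32.9375
Denominator Σ(x_t−x̄)² = 71.5000
r_3 = -32.9375 / 71.5000 = -0.461

-0.461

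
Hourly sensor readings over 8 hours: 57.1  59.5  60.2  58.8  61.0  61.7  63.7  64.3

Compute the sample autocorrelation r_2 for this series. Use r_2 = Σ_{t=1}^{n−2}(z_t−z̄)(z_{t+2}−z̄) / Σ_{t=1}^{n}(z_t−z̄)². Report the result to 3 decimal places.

0.160

Mean z̄ = (57.1 + 59.5 + 60.2 + 58.8 + 61.0 + 61.7 + 63.7 + 64.3)/8 = 60.7875
Deviations from mean: -3.6875, -1.2875, -0.5875, -1.9875, 0.2125, 0.9125, 2.9125, 3.5125
Numerator Σ_{t=1}^{6}(z_t−z̄)(z_{t+2}−z̄) = 6.6109
Denominator Σ(z_t−z̄)² = 41.2488
r_2 = 6.6109 / 41.2488 = 0.160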